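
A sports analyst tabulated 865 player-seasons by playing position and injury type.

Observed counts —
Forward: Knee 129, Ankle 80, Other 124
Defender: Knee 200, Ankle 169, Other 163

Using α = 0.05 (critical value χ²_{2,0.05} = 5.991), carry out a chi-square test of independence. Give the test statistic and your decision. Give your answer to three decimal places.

7.023; reject H₀

Row totals: 333, 532. Column totals: 329, 249, 287. Grand total N = 865.
Expected counts (row total × column total / N):
  Forward, Knee: 333×329/865 = 126.6555
  Forward, Ankle: 333×249/865 = 95.8578
  Forward, Other: 333×287/865 = 110.4867
  Defender, Knee: 532×329/865 = 202.3445
  Defender, Ankle: 532×249/865 = 153.1422
  Defender, Other: 532×287/865 = 176.5133
Contributions (O − E)²/E:
  (129 − 126.6555)²/126.6555 = 0.0434
  (80 − 95.8578)²/95.8578 = 2.6234
  (124 − 110.4867)²/110.4867 = 1.6528
  (200 − 202.3445)²/202.3445 = 0.0272
  (169 − 153.1422)²/153.1422 = 1.6421
  (163 − 176.5133)²/176.5133 = 1.0345
χ² = 0.0434 + 2.6234 + 1.6528 + 0.0272 + 1.6421 + 1.0345 = 7.023
df = (2−1)(3−1) = 2. Since 7.023 > 5.991, reject the null hypothesis of independence at α = 0.05.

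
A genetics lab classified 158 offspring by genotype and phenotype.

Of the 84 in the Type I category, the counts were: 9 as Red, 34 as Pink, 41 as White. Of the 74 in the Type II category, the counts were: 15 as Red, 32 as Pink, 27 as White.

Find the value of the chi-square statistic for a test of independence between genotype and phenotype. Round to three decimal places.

3.825

Row totals: 84, 74. Column totals: 24, 66, 68. Grand total N = 158.
Expected counts (row total × column total / N):
  Type I, Red: 84×24/158 = 12.7595
  Type I, Pink: 84×66/158 = 35.0886
  Type I, White: 84×68/158 = 36.1519
  Type II, Red: 74×24/158 = 11.2405
  Type II, Pink: 74×66/158 = 30.9114
  Type II, White: 74×68/158 = 31.8481
Contributions (O − E)²/E:
  (9 − 12.7595)²/12.7595 = 1.1077
  (34 − 35.0886)²/35.0886 = 0.0338
  (41 − 36.1519)²/36.1519 = 0.6501
  (15 − 11.2405)²/11.2405 = 1.2574
  (32 − 30.9114)²/30.9114 = 0.0383
  (27 − 31.8481)²/31.8481 = 0.7380
χ² = 1.1077 + 0.0338 + 0.6501 + 1.2574 + 0.0383 + 0.7380 = 3.825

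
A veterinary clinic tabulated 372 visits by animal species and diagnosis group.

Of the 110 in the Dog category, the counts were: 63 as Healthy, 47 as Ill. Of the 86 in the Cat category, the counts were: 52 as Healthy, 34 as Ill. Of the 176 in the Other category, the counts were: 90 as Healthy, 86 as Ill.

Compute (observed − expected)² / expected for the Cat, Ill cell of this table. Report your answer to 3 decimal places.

0.550

Row total (Cat) = 86; column total (Ill) = 167; N = 372.
Expected count E = 86 × 167 / 372 = 38.6075.
Contribution = (O − E)²/E = (34 − 38.6075)² / 38.6075 = 0.550.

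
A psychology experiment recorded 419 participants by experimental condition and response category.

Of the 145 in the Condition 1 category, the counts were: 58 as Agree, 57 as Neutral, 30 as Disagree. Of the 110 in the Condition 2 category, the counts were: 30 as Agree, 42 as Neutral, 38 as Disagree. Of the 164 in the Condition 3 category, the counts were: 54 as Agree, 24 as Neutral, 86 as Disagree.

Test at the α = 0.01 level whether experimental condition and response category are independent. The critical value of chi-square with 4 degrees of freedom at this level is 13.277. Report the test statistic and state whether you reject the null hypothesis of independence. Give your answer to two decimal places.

44.29; reject H₀

Row totals: 145, 110, 164. Column totals: 142, 123, 154. Grand total N = 419.
Expected counts (row total × column total / N):
  Condition 1, Agree: 145×142/419 = 49.141
  Condition 1, Neutral: 145×123/419 = 42.566
  Condition 1, Disagree: 145×154/419 = 53.294
  Condition 2, Agree: 110×142/419 = 37.279
  Condition 2, Neutral: 110×123/419 = 32.291
  Condition 2, Disagree: 110×154/419 = 40.430
  Condition 3, Agree: 164×142/419 = 55.580
  Condition 3, Neutral: 164×123/419 = 48.143
  Condition 3, Disagree: 164×154/419 = 60.277
Contributions (O − E)²/E:
  (58 − 49.141)²/49.141 = 1.5971
  (57 − 42.566)²/42.566 = 4.8945
  (30 − 53.294)²/53.294 = 10.1815
  (30 − 37.279)²/37.279 = 1.4213
  (42 − 32.291)²/32.291 = 2.9192
  (38 − 40.430)²/40.430 = 0.1461
  (54 − 55.580)²/55.580 = 0.0449
  (24 − 48.143)²/48.143 = 12.1074
  (86 − 60.277)²/60.277 = 10.9772
χ² = 1.5971 + 4.8945 + 10.1815 + 1.4213 + 2.9192 + 0.1461 + 0.0449 + 12.1074 + 10.9772 = 44.29
df = (3−1)(3−1) = 4. Since 44.29 > 13.277, reject the null hypothesis of independence at α = 0.01.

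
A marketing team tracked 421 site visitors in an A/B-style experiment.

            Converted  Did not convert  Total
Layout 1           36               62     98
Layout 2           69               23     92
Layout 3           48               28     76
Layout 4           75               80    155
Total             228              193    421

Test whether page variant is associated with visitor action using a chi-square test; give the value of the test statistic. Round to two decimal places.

Grand total N = 421.
Expected counts (row total × column total / N):
  Layout 1, Converted: 98×228/421 = 53.074
  Layout 1, Did not convert: 98×193/421 = 44.926
  Layout 2, Converted: 92×228/421 = 49.824
  Layout 2, Did not convert: 92×193/421 = 42.176
  Layout 3, Converted: 76×228/421 = 41.159
  Layout 3, Did not convert: 76×193/421 = 34.841
  Layout 4, Converted: 155×228/421 = 83.943
  Layout 4, Did not convert: 155×193/421 = 71.057
Contributions (O − E)²/E:
  (36 − 53.074)²/53.074 = 5.4927
  (62 − 44.926)²/44.926 = 6.4889
  (69 − 49.824)²/49.824 = 7.3804
  (23 − 42.176)²/42.176 = 8.7187
  (48 − 41.159)²/41.159 = 1.1370
  (28 − 34.841)²/34.841 = 1.3432
  (75 − 83.943)²/83.943 = 0.9528
  (80 − 71.057)²/71.057 = 1.1255
χ² = 5.4927 + 6.4889 + 7.3804 + 8.7187 + 1.1370 + 1.3432 + 0.9528 + 1.1255 = 32.64

32.64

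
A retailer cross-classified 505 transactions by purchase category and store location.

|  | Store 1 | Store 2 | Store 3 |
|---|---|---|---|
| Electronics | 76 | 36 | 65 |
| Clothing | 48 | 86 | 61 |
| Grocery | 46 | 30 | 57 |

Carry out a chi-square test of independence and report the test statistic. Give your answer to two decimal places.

Row totals: 177, 195, 133. Column totals: 170, 152, 183. Grand total N = 505.
Expected counts (row total × column total / N):
  Electronics, Store 1: 177×170/505 = 59.584
  Electronics, Store 2: 177×152/505 = 53.275
  Electronics, Store 3: 177×183/505 = 64.141
  Clothing, Store 1: 195×170/505 = 65.644
  Clothing, Store 2: 195×152/505 = 58.693
  Clothing, Store 3: 195×183/505 = 70.663
  Grocery, Store 1: 133×170/505 = 44.772
  Grocery, Store 2: 133×152/505 = 40.032
  Grocery, Store 3: 133×183/505 = 48.196
Contributions (O − E)²/E:
  (76 − 59.584)²/59.584 = 4.5228
  (36 − 53.275)²/53.275 = 5.6016
  (65 − 64.141)²/64.141 = 0.0115
  (48 − 65.644)²/65.644 = 4.7424
  (86 − 58.693)²/58.693 = 12.7046
  (61 − 70.663)²/70.663 = 1.3214
  (46 − 44.772)²/44.772 = 0.0337
  (30 − 40.032)²/40.032 = 2.5140
  (57 − 48.196)²/48.196 = 1.6082
χ² = 4.5228 + 5.6016 + 0.0115 + 4.7424 + 12.7046 + 1.3214 + 0.0337 + 2.5140 + 1.6082 = 33.06

33.06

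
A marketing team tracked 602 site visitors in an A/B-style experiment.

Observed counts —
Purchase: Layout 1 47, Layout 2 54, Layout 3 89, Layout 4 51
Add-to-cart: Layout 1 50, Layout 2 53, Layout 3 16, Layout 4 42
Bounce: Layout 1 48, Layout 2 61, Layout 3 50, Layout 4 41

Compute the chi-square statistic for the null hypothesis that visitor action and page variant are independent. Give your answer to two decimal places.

38.74

Row totals: 241, 161, 200. Column totals: 145, 168, 155, 134. Grand total N = 602.
Expected counts (row total × column total / N):
  Purchase, Layout 1: 241×145/602 = 58.048
  Purchase, Layout 2: 241×168/602 = 67.256
  Purchase, Layout 3: 241×155/602 = 62.051
  Purchase, Layout 4: 241×134/602 = 53.645
  Add-to-cart, Layout 1: 161×145/602 = 38.779
  Add-to-cart, Layout 2: 161×168/602 = 44.930
  Add-to-cart, Layout 3: 161×155/602 = 41.453
  Add-to-cart, Layout 4: 161×134/602 = 35.837
  Bounce, Layout 1: 200×145/602 = 48.173
  Bounce, Layout 2: 200×168/602 = 55.814
  Bounce, Layout 3: 200×155/602 = 51.495
  Bounce, Layout 4: 200×134/602 = 44.518
Contributions (O − E)²/E:
  (47 − 58.048)²/58.048 = 2.1027
  (54 − 67.256)²/67.256 = 2.6127
  (89 − 62.051)²/62.051 = 11.7041
  (51 − 53.645)²/53.645 = 0.1304
  (50 − 38.779)²/38.779 = 3.2469
  (53 − 44.930)²/44.930 = 1.4495
  (16 − 41.453)²/41.453 = 15.6287
  (42 − 35.837)²/35.837 = 1.0599
  (48 − 48.173)²/48.173 = 0.0006
  (61 − 55.814)²/55.814 = 0.4819
  (50 − 51.495)²/51.495 = 0.0434
  (41 − 44.518)²/44.518 = 0.2780
χ² = 2.1027 + 2.6127 + 11.7041 + 0.1304 + 3.2469 + 1.4495 + 15.6287 + 1.0599 + 0.0006 + 0.4819 + 0.0434 + 0.2780 = 38.74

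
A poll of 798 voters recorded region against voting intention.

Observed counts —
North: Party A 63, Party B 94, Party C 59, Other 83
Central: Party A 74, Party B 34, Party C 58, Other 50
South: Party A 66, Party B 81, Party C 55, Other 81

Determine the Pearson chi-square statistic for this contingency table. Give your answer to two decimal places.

27.53

Row totals: 299, 216, 283. Column totals: 203, 209, 172, 214. Grand total N = 798.
Expected counts (row total × column total / N):
  North, Party A: 299×203/798 = 76.061
  North, Party B: 299×209/798 = 78.310
  North, Party C: 299×172/798 = 64.446
  North, Other: 299×214/798 = 80.183
  Central, Party A: 216×203/798 = 54.947
  Central, Party B: 216×209/798 = 56.571
  Central, Party C: 216×172/798 = 46.556
  Central, Other: 216×214/798 = 57.925
  South, Party A: 283×203/798 = 71.991
  South, Party B: 283×209/798 = 74.119
  South, Party C: 283×172/798 = 60.997
  South, Other: 283×214/798 = 75.892
Contributions (O − E)²/E:
  (63 − 76.061)²/76.061 = 2.2428
  (94 − 78.310)²/78.310 = 3.1436
  (59 − 64.446)²/64.446 = 0.4602
  (83 − 80.183)²/80.183 = 0.0990
  (74 − 54.947)²/54.947 = 6.6067
  (34 − 56.571)²/56.571 = 9.0055
  (58 − 46.556)²/46.556 = 2.8131
  (50 − 57.925)²/57.925 = 1.0843
  (66 − 71.991)²/71.991 = 0.4986
  (81 − 74.119)²/74.119 = 0.6388
  (55 − 60.997)²/60.997 = 0.5896
  (81 − 75.892)²/75.892 = 0.3438
χ² = 2.2428 + 3.1436 + 0.4602 + 0.0990 + 6.6067 + 9.0055 + 2.8131 + 1.0843 + 0.4986 + 0.6388 + 0.5896 + 0.3438 = 27.53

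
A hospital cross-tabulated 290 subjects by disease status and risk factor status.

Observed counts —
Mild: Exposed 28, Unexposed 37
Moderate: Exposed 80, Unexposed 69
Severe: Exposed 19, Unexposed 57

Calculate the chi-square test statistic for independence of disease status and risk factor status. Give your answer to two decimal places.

Row totals: 65, 149, 76. Column totals: 127, 163. Grand total N = 290.
Expected counts (row total × column total / N):
  Mild, Exposed: 65×127/290 = 28.466
  Mild, Unexposed: 65×163/290 = 36.534
  Moderate, Exposed: 149×127/290 = 65.252
  Moderate, Unexposed: 149×163/290 = 83.748
  Severe, Exposed: 76×127/290 = 33.283
  Severe, Unexposed: 76×163/290 = 42.717
Contributions (O − E)²/E:
  (28 − 28.466)²/28.466 = 0.0076
  (37 − 36.534)²/36.534 = 0.0059
  (80 − 65.252)²/65.252 = 3.3333
  (69 − 83.748)²/83.748 = 2.5971
  (19 − 33.283)²/33.283 = 6.1294
  (57 − 42.717)²/42.717 = 4.7757
χ² = 0.0076 + 0.0059 + 3.3333 + 2.5971 + 6.1294 + 4.7757 = 16.85

16.85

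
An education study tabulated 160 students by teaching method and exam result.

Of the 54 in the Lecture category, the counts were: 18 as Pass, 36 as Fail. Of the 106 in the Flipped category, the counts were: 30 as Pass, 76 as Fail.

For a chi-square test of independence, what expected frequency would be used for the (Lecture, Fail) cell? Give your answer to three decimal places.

Row total (Lecture) = 54; column total (Fail) = 112; grand total N = 160.
Expected count = (row total × column total) / N = 54 × 112 / 160 = 37.800.

37.800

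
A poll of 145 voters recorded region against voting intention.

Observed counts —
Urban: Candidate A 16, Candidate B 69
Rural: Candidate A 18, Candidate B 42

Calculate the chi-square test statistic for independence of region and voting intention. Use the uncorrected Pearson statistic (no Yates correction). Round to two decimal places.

2.45

Row totals: 85, 60. Column totals: 34, 111. Grand total N = 145.
Expected counts (row total × column total / N):
  Urban, Candidate A: 85×34/145 = 19.931
  Urban, Candidate B: 85×111/145 = 65.069
  Rural, Candidate A: 60×34/145 = 14.069
  Rural, Candidate B: 60×111/145 = 45.931
Contributions (O − E)²/E:
  (16 − 19.931)²/19.931 = 0.7753
  (69 − 65.069)²/65.069 = 0.2375
  (18 − 14.069)²/14.069 = 1.0984
  (42 − 45.931)²/45.931 = 0.3364
χ² = 0.7753 + 0.2375 + 1.0984 + 0.3364 = 2.45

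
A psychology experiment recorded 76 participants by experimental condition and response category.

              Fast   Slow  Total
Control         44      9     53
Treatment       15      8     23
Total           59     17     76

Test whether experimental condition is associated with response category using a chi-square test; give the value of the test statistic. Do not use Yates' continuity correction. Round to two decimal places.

Grand total N = 76.
Expected counts (row total × column total / N):
  Control, Fast: 53×59/76 = 41.145
  Control, Slow: 53×17/76 = 11.855
  Treatment, Fast: 23×59/76 = 17.855
  Treatment, Slow: 23×17/76 = 5.145
Contributions (O − E)²/E:
  (44 − 41.145)²/41.145 = 0.1981
  (9 − 11.855)²/11.855 = 0.6876
  (15 − 17.855)²/17.855 = 0.4565
  (8 − 5.145)²/5.145 = 1.5843
χ² = 0.1981 + 0.6876 + 0.4565 + 1.5843 = 2.93

2.93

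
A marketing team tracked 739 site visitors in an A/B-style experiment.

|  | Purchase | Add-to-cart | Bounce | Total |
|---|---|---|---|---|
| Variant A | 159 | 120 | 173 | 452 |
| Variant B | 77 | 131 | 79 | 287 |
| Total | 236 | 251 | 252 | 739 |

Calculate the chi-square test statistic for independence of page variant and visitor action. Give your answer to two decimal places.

Grand total N = 739.
Expected counts (row total × column total / N):
  Variant A, Purchase: 452×236/739 = 144.346
  Variant A, Add-to-cart: 452×251/739 = 153.521
  Variant A, Bounce: 452×252/739 = 154.133
  Variant B, Purchase: 287×236/739 = 91.654
  Variant B, Add-to-cart: 287×251/739 = 97.479
  Variant B, Bounce: 287×252/739 = 97.867
Contributions (O − E)²/E:
  (159 − 144.346)²/144.346 = 1.4877
  (120 − 153.521)²/153.521 = 7.3192
  (173 − 154.133)²/154.133 = 2.3095
  (77 − 91.654)²/91.654 = 2.3429
  (131 − 97.479)²/97.479 = 11.5272
  (79 − 97.867)²/97.867 = 3.6372
χ² = 1.4877 + 7.3192 + 2.3095 + 2.3429 + 11.5272 + 3.6372 = 28.62

28.62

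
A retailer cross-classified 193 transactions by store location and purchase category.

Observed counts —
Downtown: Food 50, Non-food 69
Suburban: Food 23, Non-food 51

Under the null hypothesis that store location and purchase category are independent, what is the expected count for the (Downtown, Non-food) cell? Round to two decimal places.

73.99

Row total (Downtown) = 119; column total (Non-food) = 120; grand total N = 193.
Expected count = (row total × column total) / N = 119 × 120 / 193 = 73.99.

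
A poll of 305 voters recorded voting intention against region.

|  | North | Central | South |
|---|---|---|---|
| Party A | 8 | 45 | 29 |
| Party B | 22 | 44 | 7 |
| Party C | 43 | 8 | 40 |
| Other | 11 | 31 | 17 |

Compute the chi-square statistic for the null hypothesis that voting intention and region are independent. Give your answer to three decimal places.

75.219

Row totals: 82, 73, 91, 59. Column totals: 84, 128, 93. Grand total N = 305.
Expected counts (row total × column total / N):
  Party A, North: 82×84/305 = 22.58361
  Party A, Central: 82×128/305 = 34.41311
  Party A, South: 82×93/305 = 25.00328
  Party B, North: 73×84/305 = 20.10492
  Party B, Central: 73×128/305 = 30.63607
  Party B, South: 73×93/305 = 22.25902
  Party C, North: 91×84/305 = 25.06230
  Party C, Central: 91×128/305 = 38.19016
  Party C, South: 91×93/305 = 27.74754
  Other, North: 59×84/305 = 16.24918
  Other, Central: 59×128/305 = 24.76066
  Other, South: 59×93/305 = 17.99016
Contributions (O − E)²/E:
  (8 − 22.58361)²/22.58361 = 9.4175
  (45 − 34.41311)²/34.41311 = 3.2570
  (29 − 25.00328)²/25.00328 = 0.6389
  (22 − 20.10492)²/20.10492 = 0.1786
  (44 − 30.63607)²/30.63607 = 5.8296
  (7 − 22.25902)²/22.25902 = 10.4604
  (43 − 25.06230)²/25.06230 = 12.8384
  (8 − 38.19016)²/38.19016 = 23.8660
  (40 − 27.74754)²/27.74754 = 5.4103
  (11 − 16.24918)²/16.24918 = 1.6957
  (31 − 24.76066)²/24.76066 = 1.5722
  (17 − 17.99016)²/17.99016 = 0.0545
χ² = 9.4175 + 3.2570 + 0.6389 + 0.1786 + 5.8296 + 10.4604 + 12.8384 + 23.8660 + 5.4103 + 1.6957 + 1.5722 + 0.0545 = 75.219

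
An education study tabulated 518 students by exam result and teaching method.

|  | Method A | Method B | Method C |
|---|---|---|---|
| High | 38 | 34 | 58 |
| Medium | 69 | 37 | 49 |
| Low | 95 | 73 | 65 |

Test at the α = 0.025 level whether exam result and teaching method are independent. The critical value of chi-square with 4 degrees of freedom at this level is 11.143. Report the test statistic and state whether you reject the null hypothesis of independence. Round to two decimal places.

Row totals: 130, 155, 233. Column totals: 202, 144, 172. Grand total N = 518.
Expected counts (row total × column total / N):
  High, Method A: 130×202/518 = 50.695
  High, Method B: 130×144/518 = 36.139
  High, Method C: 130×172/518 = 43.166
  Medium, Method A: 155×202/518 = 60.444
  Medium, Method B: 155×144/518 = 43.089
  Medium, Method C: 155×172/518 = 51.467
  Low, Method A: 233×202/518 = 90.861
  Low, Method B: 233×144/518 = 64.772
  Low, Method C: 233×172/518 = 77.367
Contributions (O − E)²/E:
  (38 − 50.695)²/50.695 = 3.1791
  (34 − 36.139)²/36.139 = 0.1266
  (58 − 43.166)²/43.166 = 5.0977
  (69 − 60.444)²/60.444 = 1.2111
  (37 − 43.089)²/43.089 = 0.8604
  (49 − 51.467)²/51.467 = 0.1183
  (95 − 90.861)²/90.861 = 0.1885
  (73 − 64.772)²/64.772 = 1.0452
  (65 − 77.367)²/77.367 = 1.9768
χ² = 3.1791 + 0.1266 + 5.0977 + 1.2111 + 0.8604 + 0.1183 + 0.1885 + 1.0452 + 1.9768 = 13.80
df = (3−1)(3−1) = 4. Since 13.80 > 11.143, reject the null hypothesis of independence at α = 0.025.

13.80; reject H₀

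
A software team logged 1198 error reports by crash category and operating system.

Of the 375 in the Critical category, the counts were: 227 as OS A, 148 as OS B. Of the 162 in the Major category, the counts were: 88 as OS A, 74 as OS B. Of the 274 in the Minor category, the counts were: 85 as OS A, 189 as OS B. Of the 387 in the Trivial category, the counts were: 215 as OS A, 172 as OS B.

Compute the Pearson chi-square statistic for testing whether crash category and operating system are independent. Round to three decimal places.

61.294

Row totals: 375, 162, 274, 387. Column totals: 615, 583. Grand total N = 1198.
Expected counts (row total × column total / N):
  Critical, OS A: 375×615/1198 = 192.50835
  Critical, OS B: 375×583/1198 = 182.49165
  Major, OS A: 162×615/1198 = 83.16361
  Major, OS B: 162×583/1198 = 78.83639
  Minor, OS A: 274×615/1198 = 140.65943
  Minor, OS B: 274×583/1198 = 133.34057
  Trivial, OS A: 387×615/1198 = 198.66861
  Trivial, OS B: 387×583/1198 = 188.33139
Contributions (O − E)²/E:
  (227 − 192.50835)²/192.50835 = 6.1799
  (148 − 182.49165)²/182.49165 = 6.5191
  (88 − 83.16361)²/83.16361 = 0.2813
  (74 − 78.83639)²/78.83639 = 0.2967
  (85 − 140.65943)²/140.65943 = 22.0246
  (189 − 133.34057)²/133.34057 = 23.2335
  (215 − 198.66861)²/198.66861 = 1.3425
  (172 − 188.33139)²/188.33139 = 1.4162
χ² = 6.1799 + 6.5191 + 0.2813 + 0.2967 + 22.0246 + 23.2335 + 1.3425 + 1.4162 = 61.294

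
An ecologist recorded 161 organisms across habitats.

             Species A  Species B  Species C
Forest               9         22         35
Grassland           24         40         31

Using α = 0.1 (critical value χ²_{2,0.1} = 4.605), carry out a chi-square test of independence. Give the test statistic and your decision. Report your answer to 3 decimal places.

7.300; reject H₀

Row totals: 66, 95. Column totals: 33, 62, 66. Grand total N = 161.
Expected counts (row total × column total / N):
  Forest, Species A: 66×33/161 = 13.5280
  Forest, Species B: 66×62/161 = 25.4161
  Forest, Species C: 66×66/161 = 27.0559
  Grassland, Species A: 95×33/161 = 19.4720
  Grassland, Species B: 95×62/161 = 36.5839
  Grassland, Species C: 95×66/161 = 38.9441
Contributions (O − E)²/E:
  (9 − 13.5280)²/13.5280 = 1.5156
  (22 − 25.4161)²/25.4161 = 0.4591
  (35 − 27.0559)²/27.0559 = 2.3325
  (24 − 19.4720)²/19.4720 = 1.0529
  (40 − 36.5839)²/36.5839 = 0.3190
  (31 − 38.9441)²/38.9441 = 1.6205
χ² = 1.5156 + 0.4591 + 2.3325 + 1.0529 + 0.3190 + 1.6205 = 7.300
df = (2−1)(3−1) = 2. Since 7.300 > 4.605, reject the null hypothesis of independence at α = 0.1.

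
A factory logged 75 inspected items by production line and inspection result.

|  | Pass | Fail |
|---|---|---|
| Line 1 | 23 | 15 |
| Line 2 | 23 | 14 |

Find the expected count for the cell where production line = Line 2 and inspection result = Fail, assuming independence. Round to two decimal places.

Row total (Line 2) = 37; column total (Fail) = 29; grand total N = 75.
Expected count = (row total × column total) / N = 37 × 29 / 75 = 14.31.

14.31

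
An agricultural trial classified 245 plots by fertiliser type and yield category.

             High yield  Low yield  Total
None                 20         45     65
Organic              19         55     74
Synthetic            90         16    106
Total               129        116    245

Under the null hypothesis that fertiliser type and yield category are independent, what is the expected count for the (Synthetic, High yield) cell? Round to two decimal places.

Row total (Synthetic) = 106; column total (High yield) = 129; grand total N = 245.
Expected count = (row total × column total) / N = 106 × 129 / 245 = 55.81.

55.81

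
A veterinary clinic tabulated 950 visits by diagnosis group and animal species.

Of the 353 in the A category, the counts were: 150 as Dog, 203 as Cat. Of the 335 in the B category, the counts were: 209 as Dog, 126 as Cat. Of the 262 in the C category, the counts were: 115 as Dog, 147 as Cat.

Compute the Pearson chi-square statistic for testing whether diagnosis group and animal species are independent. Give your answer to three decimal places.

32.426

Row totals: 353, 335, 262. Column totals: 474, 476. Grand total N = 950.
Expected counts (row total × column total / N):
  A, Dog: 353×474/950 = 176.1284
  A, Cat: 353×476/950 = 176.8716
  B, Dog: 335×474/950 = 167.1474
  B, Cat: 335×476/950 = 167.8526
  C, Dog: 262×474/950 = 130.7242
  C, Cat: 262×476/950 = 131.2758
Contributions (O − E)²/E:
  (150 − 176.1284)²/176.1284 = 3.8761
  (203 − 176.8716)²/176.8716 = 3.8598
  (209 − 167.1474)²/167.1474 = 10.4796
  (126 − 167.8526)²/167.8526 = 10.4356
  (115 − 130.7242)²/130.7242 = 1.8914
  (147 − 131.2758)²/131.2758 = 1.8834
χ² = 3.8761 + 3.8598 + 10.4796 + 10.4356 + 1.8914 + 1.8834 = 32.426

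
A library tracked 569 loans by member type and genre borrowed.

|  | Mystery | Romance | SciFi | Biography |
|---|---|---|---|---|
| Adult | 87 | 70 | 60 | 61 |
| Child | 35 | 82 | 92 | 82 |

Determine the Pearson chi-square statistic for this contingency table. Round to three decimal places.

32.652

Row totals: 278, 291. Column totals: 122, 152, 152, 143. Grand total N = 569.
Expected counts (row total × column total / N):
  Adult, Mystery: 278×122/569 = 59.60633
  Adult, Romance: 278×152/569 = 74.26362
  Adult, SciFi: 278×152/569 = 74.26362
  Adult, Biography: 278×143/569 = 69.86643
  Child, Mystery: 291×122/569 = 62.39367
  Child, Romance: 291×152/569 = 77.73638
  Child, SciFi: 291×152/569 = 77.73638
  Child, Biography: 291×143/569 = 73.13357
Contributions (O − E)²/E:
  (87 − 59.60633)²/59.60633 = 12.5895
  (70 − 74.26362)²/74.26362 = 0.2448
  (60 − 74.26362)²/74.26362 = 2.7396
  (61 − 69.86643)²/69.86643 = 1.1252
  (35 − 62.39367)²/62.39367 = 12.0271
  (82 − 77.73638)²/77.73638 = 0.2338
  (92 − 77.73638)²/77.73638 = 2.6172
  (82 − 73.13357)²/73.13357 = 1.0749
χ² = 12.5895 + 0.2448 + 2.7396 + 1.1252 + 12.0271 + 0.2338 + 2.6172 + 1.0749 = 32.652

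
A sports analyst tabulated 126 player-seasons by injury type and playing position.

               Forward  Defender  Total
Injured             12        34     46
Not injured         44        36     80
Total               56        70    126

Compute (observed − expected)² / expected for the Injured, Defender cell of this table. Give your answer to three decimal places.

2.790

Row total (Injured) = 46; column total (Defender) = 70; N = 126.
Expected count E = 46 × 70 / 126 = 25.5556.
Contribution = (O − E)²/E = (34 − 25.5556)² / 25.5556 = 2.790.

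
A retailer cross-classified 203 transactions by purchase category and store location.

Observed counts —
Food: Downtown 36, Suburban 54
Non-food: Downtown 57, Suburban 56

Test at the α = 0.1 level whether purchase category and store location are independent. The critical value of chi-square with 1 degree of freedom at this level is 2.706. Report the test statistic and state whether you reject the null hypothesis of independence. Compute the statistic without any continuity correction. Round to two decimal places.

2.20; fail to reject H₀

Row totals: 90, 113. Column totals: 93, 110. Grand total N = 203.
Expected counts (row total × column total / N):
  Food, Downtown: 90×93/203 = 41.232
  Food, Suburban: 90×110/203 = 48.768
  Non-food, Downtown: 113×93/203 = 51.768
  Non-food, Suburban: 113×110/203 = 61.232
Contributions (O − E)²/E:
  (36 − 41.232)²/41.232 = 0.6639
  (54 − 48.768)²/48.768 = 0.5613
  (57 − 51.768)²/51.768 = 0.5288
  (56 − 61.232)²/61.232 = 0.4471
χ² = 0.6639 + 0.5613 + 0.5288 + 0.4471 = 2.20
df = (2−1)(2−1) = 1. Since 2.20 < 2.706, fail to reject the null hypothesis of independence at α = 0.1.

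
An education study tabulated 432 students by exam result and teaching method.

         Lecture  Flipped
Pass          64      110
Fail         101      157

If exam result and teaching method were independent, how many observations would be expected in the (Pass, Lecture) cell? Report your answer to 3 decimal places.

66.458

Row total (Pass) = 174; column total (Lecture) = 165; grand total N = 432.
Expected count = (row total × column total) / N = 174 × 165 / 432 = 66.458.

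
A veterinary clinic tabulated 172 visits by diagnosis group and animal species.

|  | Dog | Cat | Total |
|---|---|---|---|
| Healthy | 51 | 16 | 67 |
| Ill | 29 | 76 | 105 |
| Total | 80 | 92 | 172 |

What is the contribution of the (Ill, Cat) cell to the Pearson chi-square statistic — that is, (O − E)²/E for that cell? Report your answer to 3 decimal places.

Row total (Ill) = 105; column total (Cat) = 92; N = 172.
Expected count E = 105 × 92 / 172 = 56.1628.
Contribution = (O − E)²/E = (76 − 56.1628)² / 56.1628 = 7.007.

7.007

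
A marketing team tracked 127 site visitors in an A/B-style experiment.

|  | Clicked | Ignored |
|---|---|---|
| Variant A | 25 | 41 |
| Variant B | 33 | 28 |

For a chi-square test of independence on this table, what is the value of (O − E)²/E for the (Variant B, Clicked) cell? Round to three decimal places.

Row total (Variant B) = 61; column total (Clicked) = 58; N = 127.
Expected count E = 61 × 58 / 127 = 27.8583.
Contribution = (O − E)²/E = (33 − 27.8583)² / 27.8583 = 0.949.

0.949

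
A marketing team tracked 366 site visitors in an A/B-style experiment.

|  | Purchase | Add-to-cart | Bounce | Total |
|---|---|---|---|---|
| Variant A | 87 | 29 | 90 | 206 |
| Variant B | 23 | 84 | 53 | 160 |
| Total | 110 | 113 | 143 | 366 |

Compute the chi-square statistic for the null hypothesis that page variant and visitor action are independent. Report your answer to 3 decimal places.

68.886

Grand total N = 366.
Expected counts (row total × column total / N):
  Variant A, Purchase: 206×110/366 = 61.9126
  Variant A, Add-to-cart: 206×113/366 = 63.6011
  Variant A, Bounce: 206×143/366 = 80.4863
  Variant B, Purchase: 160×110/366 = 48.0874
  Variant B, Add-to-cart: 160×113/366 = 49.3989
  Variant B, Bounce: 160×143/366 = 62.5137
Contributions (O − E)²/E:
  (87 − 61.9126)²/61.9126 = 10.1656
  (29 − 63.6011)²/63.6011 = 18.8241
  (90 − 80.4863)²/80.4863 = 1.1245
  (23 − 48.0874)²/48.0874 = 13.0882
  (84 − 49.3989)²/49.3989 = 24.2361
  (53 − 62.5137)²/62.5137 = 1.4479
χ² = 10.1656 + 18.8241 + 1.1245 + 13.0882 + 24.2361 + 1.4479 = 68.886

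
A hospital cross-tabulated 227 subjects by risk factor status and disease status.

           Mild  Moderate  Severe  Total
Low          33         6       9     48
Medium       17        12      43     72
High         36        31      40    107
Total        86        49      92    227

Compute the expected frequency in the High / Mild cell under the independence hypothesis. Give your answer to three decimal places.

40.537

Row total (High) = 107; column total (Mild) = 86; grand total N = 227.
Expected count = (row total × column total) / N = 107 × 86 / 227 = 40.537.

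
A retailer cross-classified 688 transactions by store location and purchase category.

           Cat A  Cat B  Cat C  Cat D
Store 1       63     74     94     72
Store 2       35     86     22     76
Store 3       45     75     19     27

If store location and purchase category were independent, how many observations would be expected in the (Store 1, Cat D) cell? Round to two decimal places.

Row total (Store 1) = 303; column total (Cat D) = 175; grand total N = 688.
Expected count = (row total × column total) / N = 303 × 175 / 688 = 77.07.

77.07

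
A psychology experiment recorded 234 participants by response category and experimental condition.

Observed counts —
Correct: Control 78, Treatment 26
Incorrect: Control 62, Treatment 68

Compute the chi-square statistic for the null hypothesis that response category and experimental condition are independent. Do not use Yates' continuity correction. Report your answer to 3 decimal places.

Row totals: 104, 130. Column totals: 140, 94. Grand total N = 234.
Expected counts (row total × column total / N):
  Correct, Control: 104×140/234 = 62.2222
  Correct, Treatment: 104×94/234 = 41.7778
  Incorrect, Control: 130×140/234 = 77.7778
  Incorrect, Treatment: 130×94/234 = 52.2222
Contributions (O − E)²/E:
  (78 − 62.2222)²/62.2222 = 4.0008
  (26 − 41.7778)²/41.7778 = 5.9586
  (62 − 77.7778)²/77.7778 = 3.2006
  (68 − 52.2222)²/52.2222 = 4.7669
χ² = 4.0008 + 5.9586 + 3.2006 + 4.7669 = 17.927

17.927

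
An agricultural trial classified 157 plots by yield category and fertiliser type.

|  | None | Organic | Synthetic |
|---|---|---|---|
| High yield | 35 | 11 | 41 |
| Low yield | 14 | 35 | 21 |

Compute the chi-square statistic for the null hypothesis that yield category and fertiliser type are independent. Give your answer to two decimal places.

Row totals: 87, 70. Column totals: 49, 46, 62. Grand total N = 157.
Expected counts (row total × column total / N):
  High yield, None: 87×49/157 = 27.153
  High yield, Organic: 87×46/157 = 25.490
  High yield, Synthetic: 87×62/157 = 34.357
  Low yield, None: 70×49/157 = 21.847
  Low yield, Organic: 70×46/157 = 20.510
  Low yield, Synthetic: 70×62/157 = 27.643
Contributions (O − E)²/E:
  (35 − 27.153)²/27.153 = 2.2677
  (11 − 25.490)²/25.490 = 8.2370
  (41 − 34.357)²/34.357 = 1.2844
  (14 − 21.847)²/21.847 = 2.8185
  (35 − 20.510)²/20.510 = 10.2370
  (21 − 27.643)²/27.643 = 1.5964
χ² = 2.2677 + 8.2370 + 1.2844 + 2.8185 + 10.2370 + 1.5964 = 26.44

26.44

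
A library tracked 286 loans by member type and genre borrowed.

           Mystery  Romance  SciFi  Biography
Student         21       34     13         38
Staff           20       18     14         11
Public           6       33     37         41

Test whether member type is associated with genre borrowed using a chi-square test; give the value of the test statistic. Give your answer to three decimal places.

Row totals: 106, 63, 117. Column totals: 47, 85, 64, 90. Grand total N = 286.
Expected counts (row total × column total / N):
  Student, Mystery: 106×47/286 = 17.4196
  Student, Romance: 106×85/286 = 31.5035
  Student, SciFi: 106×64/286 = 23.7203
  Student, Biography: 106×90/286 = 33.3566
  Staff, Mystery: 63×47/286 = 10.3531
  Staff, Romance: 63×85/286 = 18.7238
  Staff, SciFi: 63×64/286 = 14.0979
  Staff, Biography: 63×90/286 = 19.8252
  Public, Mystery: 117×47/286 = 19.2273
  Public, Romance: 117×85/286 = 34.7727
  Public, SciFi: 117×64/286 = 26.1818
  Public, Biography: 117×90/286 = 36.8182
Contributions (O − E)²/E:
  (21 − 17.4196)²/17.4196 = 0.7359
  (34 − 31.5035)²/31.5035 = 0.1978
  (13 − 23.7203)²/23.7203 = 4.8450
  (38 − 33.3566)²/33.3566 = 0.6464
  (20 − 10.3531)²/10.3531 = 8.9889
  (18 − 18.7238)²/18.7238 = 0.0280
  (14 − 14.0979)²/14.0979 = 0.0007
  (11 − 19.8252)²/19.8252 = 3.9285
  (6 − 19.2273)²/19.2273 = 9.0996
  (33 − 34.7727)²/34.7727 = 0.0904
  (37 − 26.1818)²/26.1818 = 4.4700
  (41 − 36.8182)²/36.8182 = 0.4750
χ² = 0.7359 + 0.1978 + 4.8450 + 0.6464 + 8.9889 + 0.0280 + 0.0007 + 3.9285 + 9.0996 + 0.0904 + 4.4700 + 0.4750 = 33.506

33.506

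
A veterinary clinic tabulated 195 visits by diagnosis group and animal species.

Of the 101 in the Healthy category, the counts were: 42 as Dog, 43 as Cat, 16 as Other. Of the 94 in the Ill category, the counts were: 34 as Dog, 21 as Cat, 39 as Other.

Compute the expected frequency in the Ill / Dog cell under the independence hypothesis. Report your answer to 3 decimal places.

36.636

Row total (Ill) = 94; column total (Dog) = 76; grand total N = 195.
Expected count = (row total × column total) / N = 94 × 76 / 195 = 36.636.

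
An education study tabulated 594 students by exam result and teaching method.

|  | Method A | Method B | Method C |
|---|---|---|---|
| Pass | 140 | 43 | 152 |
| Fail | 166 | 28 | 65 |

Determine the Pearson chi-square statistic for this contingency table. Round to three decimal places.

Row totals: 335, 259. Column totals: 306, 71, 217. Grand total N = 594.
Expected counts (row total × column total / N):
  Pass, Method A: 335×306/594 = 172.57576
  Pass, Method B: 335×71/594 = 40.04209
  Pass, Method C: 335×217/594 = 122.38215
  Fail, Method A: 259×306/594 = 133.42424
  Fail, Method B: 259×71/594 = 30.95791
  Fail, Method C: 259×217/594 = 94.61785
Contributions (O − E)²/E:
  (140 − 172.57576)²/172.57576 = 6.1491
  (43 − 40.04209)²/40.04209 = 0.2185
  (152 − 122.38215)²/122.38215 = 7.1679
  (166 − 133.42424)²/133.42424 = 7.9534
  (28 − 30.95791)²/30.95791 = 0.2826
  (65 − 94.61785)²/94.61785 = 9.2712
χ² = 6.1491 + 0.2185 + 7.1679 + 7.9534 + 0.2826 + 9.2712 = 31.043

31.043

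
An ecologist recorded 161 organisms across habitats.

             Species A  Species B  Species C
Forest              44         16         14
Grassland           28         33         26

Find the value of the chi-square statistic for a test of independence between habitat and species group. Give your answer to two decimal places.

12.08

Row totals: 74, 87. Column totals: 72, 49, 40. Grand total N = 161.
Expected counts (row total × column total / N):
  Forest, Species A: 74×72/161 = 33.093
  Forest, Species B: 74×49/161 = 22.522
  Forest, Species C: 74×40/161 = 18.385
  Grassland, Species A: 87×72/161 = 38.907
  Grassland, Species B: 87×49/161 = 26.478
  Grassland, Species C: 87×40/161 = 21.615
Contributions (O − E)²/E:
  (44 − 33.093)²/33.093 = 3.5948
  (16 − 22.522)²/22.522 = 1.8887
  (14 − 18.385)²/18.385 = 1.0459
  (28 − 38.907)²/38.907 = 3.0576
  (33 − 26.478)²/26.478 = 1.6065
  (26 − 21.615)²/21.615 = 0.8896
χ² = 3.5948 + 1.8887 + 1.0459 + 3.0576 + 1.6065 + 0.8896 = 12.08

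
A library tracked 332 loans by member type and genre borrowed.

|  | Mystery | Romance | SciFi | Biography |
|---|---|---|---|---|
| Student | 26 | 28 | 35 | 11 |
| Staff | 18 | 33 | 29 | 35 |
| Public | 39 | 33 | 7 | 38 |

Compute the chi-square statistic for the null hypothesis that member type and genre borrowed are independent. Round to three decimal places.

41.419

Row totals: 100, 115, 117. Column totals: 83, 94, 71, 84. Grand total N = 332.
Expected counts (row total × column total / N):
  Student, Mystery: 100×83/332 = 25.0000
  Student, Romance: 100×94/332 = 28.3133
  Student, SciFi: 100×71/332 = 21.3855
  Student, Biography: 100×84/332 = 25.3012
  Staff, Mystery: 115×83/332 = 28.7500
  Staff, Romance: 115×94/332 = 32.5602
  Staff, SciFi: 115×71/332 = 24.5934
  Staff, Biography: 115×84/332 = 29.0964
  Public, Mystery: 117×83/332 = 29.2500
  Public, Romance: 117×94/332 = 33.1265
  Public, SciFi: 117×71/332 = 25.0211
  Public, Biography: 117×84/332 = 29.6024
Contributions (O − E)²/E:
  (26 − 25.0000)²/25.0000 = 0.0400
  (28 − 28.3133)²/28.3133 = 0.0035
  (35 − 21.3855)²/21.3855 = 8.6673
  (11 − 25.3012)²/25.3012 = 8.0836
  (18 − 28.7500)²/28.7500 = 4.0196
  (33 − 32.5602)²/32.5602 = 0.0059
  (29 − 24.5934)²/24.5934 = 0.7896
  (35 − 29.0964)²/29.0964 = 1.1978
  (39 − 29.2500)²/29.2500 = 3.2500
  (33 − 33.1265)²/33.1265 = 0.0005
  (7 − 25.0211)²/25.0211 = 12.9794
  (38 − 29.6024)²/29.6024 = 2.3822
χ² = 0.0400 + 0.0035 + 8.6673 + 8.0836 + 4.0196 + 0.0059 + 0.7896 + 1.1978 + 3.2500 + 0.0005 + 12.9794 + 2.3822 = 41.419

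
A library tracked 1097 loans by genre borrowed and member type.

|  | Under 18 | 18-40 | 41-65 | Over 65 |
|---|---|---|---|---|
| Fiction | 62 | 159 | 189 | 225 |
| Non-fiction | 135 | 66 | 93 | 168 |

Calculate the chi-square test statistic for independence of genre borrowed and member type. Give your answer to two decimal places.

Row totals: 635, 462. Column totals: 197, 225, 282, 393. Grand total N = 1097.
Expected counts (row total × column total / N):
  Fiction, Under 18: 635×197/1097 = 114.034
  Fiction, 18-40: 635×225/1097 = 130.242
  Fiction, 41-65: 635×282/1097 = 163.236
  Fiction, Over 65: 635×393/1097 = 227.489
  Non-fiction, Under 18: 462×197/1097 = 82.966
  Non-fiction, 18-40: 462×225/1097 = 94.758
  Non-fiction, 41-65: 462×282/1097 = 118.764
  Non-fiction, Over 65: 462×393/1097 = 165.511
Contributions (O − E)²/E:
  (62 − 114.034)²/114.034 = 23.7432
  (159 − 130.242)²/130.242 = 6.3499
  (189 − 163.236)²/163.236 = 4.0664
  (225 − 227.489)²/227.489 = 0.0272
  (135 − 82.966)²/82.966 = 32.6343
  (66 − 94.758)²/94.758 = 8.7277
  (93 − 118.764)²/118.764 = 5.5891
  (168 − 165.511)²/165.511 = 0.0374
χ² = 23.7432 + 6.3499 + 4.0664 + 0.0272 + 32.6343 + 8.7277 + 5.5891 + 0.0374 = 81.18

81.18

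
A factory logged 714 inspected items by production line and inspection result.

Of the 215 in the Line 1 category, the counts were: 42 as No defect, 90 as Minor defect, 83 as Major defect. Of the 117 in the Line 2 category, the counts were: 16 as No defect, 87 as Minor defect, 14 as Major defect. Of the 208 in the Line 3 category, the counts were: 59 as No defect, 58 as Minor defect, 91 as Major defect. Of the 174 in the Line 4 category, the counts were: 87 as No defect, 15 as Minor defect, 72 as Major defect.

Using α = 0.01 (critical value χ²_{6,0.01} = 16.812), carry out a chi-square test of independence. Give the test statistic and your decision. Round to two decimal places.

Row totals: 215, 117, 208, 174. Column totals: 204, 250, 260. Grand total N = 714.
Expected counts (row total × column total / N):
  Line 1, No defect: 215×204/714 = 61.4286
  Line 1, Minor defect: 215×250/714 = 75.2801
  Line 1, Major defect: 215×260/714 = 78.2913
  Line 2, No defect: 117×204/714 = 33.4286
  Line 2, Minor defect: 117×250/714 = 40.9664
  Line 2, Major defect: 117×260/714 = 42.6050
  Line 3, No defect: 208×204/714 = 59.4286
  Line 3, Minor defect: 208×250/714 = 72.8291
  Line 3, Major defect: 208×260/714 = 75.7423
  Line 4, No defect: 174×204/714 = 49.7143
  Line 4, Minor defect: 174×250/714 = 60.9244
  Line 4, Major defect: 174×260/714 = 63.3613
Contributions (O − E)²/E:
  (42 − 61.4286)²/61.4286 = 6.1449
  (90 − 75.2801)²/75.2801 = 2.8783
  (83 − 78.2913)²/78.2913 = 0.2832
  (16 − 33.4286)²/33.4286 = 9.0867
  (87 − 40.9664)²/40.9664 = 51.7276
  (14 − 42.6050)²/42.6050 = 19.2054
  (59 − 59.4286)²/59.4286 = 0.0031
  (58 − 72.8291)²/72.8291 = 3.0194
  (91 − 75.7423)²/75.7423 = 3.0735
  (87 − 49.7143)²/49.7143 = 27.9643
  (15 − 60.9244)²/60.9244 = 34.6175
  (72 − 63.3613)²/63.3613 = 1.1778
χ² = 6.1449 + 2.8783 + 0.2832 + 9.0867 + 51.7276 + 19.2054 + 0.0031 + 3.0194 + 3.0735 + 27.9643 + 34.6175 + 1.1778 = 159.18
df = (4−1)(3−1) = 6. Since 159.18 > 16.812, reject the null hypothesis of independence at α = 0.01.

159.18; reject H₀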